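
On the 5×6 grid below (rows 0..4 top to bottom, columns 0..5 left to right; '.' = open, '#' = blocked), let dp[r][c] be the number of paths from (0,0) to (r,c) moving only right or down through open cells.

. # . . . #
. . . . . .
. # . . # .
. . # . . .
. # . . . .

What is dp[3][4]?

r\c   0   1   2   3   4   5
  0   1   0   0   0   0   0
  1   1   1   1   1   1   1
  2   1   0   1   2   0   1
  3   1   1   0   2   2   3
  4   1   0   0   2   4   7

2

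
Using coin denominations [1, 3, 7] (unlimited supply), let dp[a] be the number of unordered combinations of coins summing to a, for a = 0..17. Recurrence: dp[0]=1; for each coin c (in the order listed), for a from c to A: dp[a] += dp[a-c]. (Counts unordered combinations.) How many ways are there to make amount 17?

after  coin     0     1     2     3     4     5     6     7     8     9    10    11    12    13    14    15    16    17
          1     1     1     1     1     1     1     1     1     1     1     1     1     1     1     1     1     1     1
          3     1     1     1     2     2     2     3     3     3     4     4     4     5     5     5     6     6     6
          7     1     1     1     2     2     2     3     4     4     5     6     6     7     8     9    10    11    12

12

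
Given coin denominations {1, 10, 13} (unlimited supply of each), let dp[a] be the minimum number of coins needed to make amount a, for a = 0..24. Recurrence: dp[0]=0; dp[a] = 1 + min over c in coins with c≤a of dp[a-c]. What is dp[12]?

3

 a  0  1  2  3  4  5  6  7  8  9 10 11 12 13 14 15 16 17 18 19 20 21 22 23 24
dp  0  1  2  3  4  5  6  7  8  9  1  2  3  1  2  3  4  5  6  7  2  3  4  2  3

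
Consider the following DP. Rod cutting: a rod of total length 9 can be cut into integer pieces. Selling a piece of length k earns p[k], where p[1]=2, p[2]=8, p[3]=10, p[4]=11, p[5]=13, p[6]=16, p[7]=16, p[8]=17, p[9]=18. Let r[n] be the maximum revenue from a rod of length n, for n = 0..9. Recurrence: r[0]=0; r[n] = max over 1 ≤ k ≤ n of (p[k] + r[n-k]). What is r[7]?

26

   n    0    1    2    3    4    5    6    7    8    9
r[n]    0    2    8   10   16   18   24   26   32   34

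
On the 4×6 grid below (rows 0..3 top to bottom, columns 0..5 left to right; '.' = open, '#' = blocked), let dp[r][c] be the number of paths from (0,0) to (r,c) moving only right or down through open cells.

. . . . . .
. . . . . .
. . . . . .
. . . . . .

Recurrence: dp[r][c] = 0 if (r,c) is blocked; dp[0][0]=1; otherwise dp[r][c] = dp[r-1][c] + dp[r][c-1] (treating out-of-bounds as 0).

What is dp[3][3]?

r\c   0   1   2   3   4   5
  0   1   1   1   1   1   1
  1   1   2   3   4   5   6
  2   1   3   6  10  15  21
  3   1   4  10  20  35  56

20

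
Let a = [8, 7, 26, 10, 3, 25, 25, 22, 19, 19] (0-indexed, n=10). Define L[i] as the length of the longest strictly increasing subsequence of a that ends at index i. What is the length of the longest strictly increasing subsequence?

   i    0    1    2    3    4    5    6    7    8    9
a[i]    8    7   26   10    3   25   25   22   19   19
L[i]    1    1    2    2    1    3    3    3    3    3

3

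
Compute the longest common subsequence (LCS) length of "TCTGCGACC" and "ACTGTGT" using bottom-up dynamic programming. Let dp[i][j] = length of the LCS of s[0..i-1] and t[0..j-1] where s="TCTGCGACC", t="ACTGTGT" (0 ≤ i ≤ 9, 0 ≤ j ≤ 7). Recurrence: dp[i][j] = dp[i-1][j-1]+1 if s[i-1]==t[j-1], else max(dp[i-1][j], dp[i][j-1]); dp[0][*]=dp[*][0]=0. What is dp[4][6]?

   ''  A  C  T  G  T  G  T
''  0  0  0  0  0  0  0  0
 T  0  0  0  1  1  1  1  1
 C  0  0  1  1  1  1  1  1
 T  0  0  1  2  2  2  2  2
 G  0  0  1  2  3  3  3  3
 C  0  0  1  2  3  3  3  3
 G  0  0  1  2  3  3  4  4
 A  0  1  1  2  3  3  4  4
 C  0  1  2  2  3  3  4  4
 C  0  1  2  2  3  3  4  4

3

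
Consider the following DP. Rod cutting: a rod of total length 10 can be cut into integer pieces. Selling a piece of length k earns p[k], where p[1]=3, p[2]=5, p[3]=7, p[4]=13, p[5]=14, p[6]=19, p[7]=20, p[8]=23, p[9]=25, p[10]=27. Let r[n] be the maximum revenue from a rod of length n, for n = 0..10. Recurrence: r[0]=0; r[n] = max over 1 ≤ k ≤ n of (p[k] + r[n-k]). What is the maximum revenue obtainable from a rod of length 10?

   n    0    1    2    3    4    5    6    7    8    9   10
r[n]    0    3    6    9   13   16   19   22   26   29   32

32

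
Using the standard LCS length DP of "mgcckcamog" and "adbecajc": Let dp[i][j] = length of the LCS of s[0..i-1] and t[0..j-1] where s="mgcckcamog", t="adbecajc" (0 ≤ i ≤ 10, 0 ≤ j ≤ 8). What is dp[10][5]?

1

   ''  a  d  b  e  c  a  j  c
''  0  0  0  0  0  0  0  0  0
 m  0  0  0  0  0  0  0  0  0
 g  0  0  0  0  0  0  0  0  0
 c  0  0  0  0  0  1  1  1  1
 c  0  0  0  0  0  1  1  1  2
 k  0  0  0  0  0  1  1  1  2
 c  0  0  0  0  0  1  1  1  2
 a  0  1  1  1  1  1  2  2  2
 m  0  1  1  1  1  1  2  2  2
 o  0  1  1  1  1  1  2  2  2
 g  0  1  1  1  1  1  2  2  2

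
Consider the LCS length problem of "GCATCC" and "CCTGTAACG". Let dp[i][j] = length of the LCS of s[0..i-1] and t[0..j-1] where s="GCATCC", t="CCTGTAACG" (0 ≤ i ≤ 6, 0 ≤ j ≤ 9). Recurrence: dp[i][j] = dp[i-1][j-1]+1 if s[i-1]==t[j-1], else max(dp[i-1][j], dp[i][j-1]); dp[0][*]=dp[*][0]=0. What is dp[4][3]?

2

   ''  C  C  T  G  T  A  A  C  G
''  0  0  0  0  0  0  0  0  0  0
 G  0  0  0  0  1  1  1  1  1  1
 C  0  1  1  1  1  1  1  1  2  2
 A  0  1  1  1  1  1  2  2  2  2
 T  0  1  1  2  2  2  2  2  2  2
 C  0  1  2  2  2  2  2  2  3  3
 C  0  1  2  2  2  2  2  2  3  3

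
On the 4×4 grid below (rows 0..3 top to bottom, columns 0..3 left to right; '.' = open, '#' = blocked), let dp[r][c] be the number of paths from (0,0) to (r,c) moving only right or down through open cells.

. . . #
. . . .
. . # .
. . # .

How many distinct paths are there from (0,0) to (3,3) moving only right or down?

r\c   0   1   2   3
  0   1   1   1   0
  1   1   2   3   3
  2   1   3   0   3
  3   1   4   0   3

3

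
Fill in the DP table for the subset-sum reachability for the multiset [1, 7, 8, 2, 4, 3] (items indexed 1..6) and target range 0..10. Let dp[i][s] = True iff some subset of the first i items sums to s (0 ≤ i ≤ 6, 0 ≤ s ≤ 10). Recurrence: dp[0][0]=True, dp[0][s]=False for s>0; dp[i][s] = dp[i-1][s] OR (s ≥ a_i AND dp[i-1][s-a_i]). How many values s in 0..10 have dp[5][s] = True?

i\s   0   1   2   3   4   5   6   7   8   9  10
  0   T   F   F   F   F   F   F   F   F   F   F
  1   T   T   F   F   F   F   F   F   F   F   F
  2   T   T   F   F   F   F   F   T   T   F   F
  3   T   T   F   F   F   F   F   T   T   T   F
  4   T   T   T   T   F   F   F   T   T   T   T
  5   T   T   T   T   T   T   T   T   T   T   T
  6   T   T   T   T   T   T   T   T   T   T   T

11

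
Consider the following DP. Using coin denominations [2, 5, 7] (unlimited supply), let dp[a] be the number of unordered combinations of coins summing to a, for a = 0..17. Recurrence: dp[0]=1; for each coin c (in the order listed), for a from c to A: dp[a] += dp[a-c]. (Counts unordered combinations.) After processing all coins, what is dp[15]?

3

after  coin     0     1     2     3     4     5     6     7     8     9    10    11    12    13    14    15    16    17
          2     1     0     1     0     1     0     1     0     1     0     1     0     1     0     1     0     1     0
          5     1     0     1     0     1     1     1     1     1     1     2     1     2     1     2     2     2     2
          7     1     0     1     0     1     1     1     2     1     2     2     2     3     2     4     3     4     4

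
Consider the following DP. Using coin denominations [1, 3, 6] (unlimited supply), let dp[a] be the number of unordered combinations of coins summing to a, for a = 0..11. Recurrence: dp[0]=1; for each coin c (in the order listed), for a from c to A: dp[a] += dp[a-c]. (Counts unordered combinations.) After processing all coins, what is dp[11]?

6

after  coin     0     1     2     3     4     5     6     7     8     9    10    11
          1     1     1     1     1     1     1     1     1     1     1     1     1
          3     1     1     1     2     2     2     3     3     3     4     4     4
          6     1     1     1     2     2     2     4     4     4     6     6     6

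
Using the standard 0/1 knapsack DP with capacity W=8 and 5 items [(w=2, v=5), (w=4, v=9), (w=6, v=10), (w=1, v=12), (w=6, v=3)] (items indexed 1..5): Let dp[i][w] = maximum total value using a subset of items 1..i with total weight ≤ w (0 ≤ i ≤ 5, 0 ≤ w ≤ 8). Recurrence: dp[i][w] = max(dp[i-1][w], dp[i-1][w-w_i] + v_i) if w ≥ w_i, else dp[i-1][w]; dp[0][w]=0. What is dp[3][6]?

14

i\w   0   1   2   3   4   5   6   7   8
  0   0   0   0   0   0   0   0   0   0
  1   0   0   5   5   5   5   5   5   5
  2   0   0   5   5   9   9  14  14  14
  3   0   0   5   5   9   9  14  14  15
  4   0  12  12  17  17  21  21  26  26
  5   0  12  12  17  17  21  21  26  26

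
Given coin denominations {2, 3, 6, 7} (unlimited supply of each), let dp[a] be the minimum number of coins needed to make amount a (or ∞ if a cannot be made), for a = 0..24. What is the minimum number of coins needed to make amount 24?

 a  0  1  2  3  4  5  6  7  8  9 10 11 12 13 14 15 16 17 18 19 20 21 22 23 24
dp  0  -  1  1  2  2  1  1  2  2  2  3  2  2  2  3  3  3  3  3  3  3  4  4  4
(- denotes ∞ / unreachable)

4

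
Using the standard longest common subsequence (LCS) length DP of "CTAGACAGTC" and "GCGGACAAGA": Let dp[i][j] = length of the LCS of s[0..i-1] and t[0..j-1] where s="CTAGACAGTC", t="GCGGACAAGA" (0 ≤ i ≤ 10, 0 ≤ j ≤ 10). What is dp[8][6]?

4

   ''  G  C  G  G  A  C  A  A  G  A
''  0  0  0  0  0  0  0  0  0  0  0
 C  0  0  1  1  1  1  1  1  1  1  1
 T  0  0  1  1  1  1  1  1  1  1  1
 A  0  0  1  1  1  2  2  2  2  2  2
 G  0  1  1  2  2  2  2  2  2  3  3
 A  0  1  1  2  2  3  3  3  3  3  4
 C  0  1  2  2  2  3  4  4  4  4  4
 A  0  1  2  2  2  3  4  5  5  5  5
 G  0  1  2  3  3  3  4  5  5  6  6
 T  0  1  2  3  3  3  4  5  5  6  6
 C  0  1  2  3  3  3  4  5  5  6  6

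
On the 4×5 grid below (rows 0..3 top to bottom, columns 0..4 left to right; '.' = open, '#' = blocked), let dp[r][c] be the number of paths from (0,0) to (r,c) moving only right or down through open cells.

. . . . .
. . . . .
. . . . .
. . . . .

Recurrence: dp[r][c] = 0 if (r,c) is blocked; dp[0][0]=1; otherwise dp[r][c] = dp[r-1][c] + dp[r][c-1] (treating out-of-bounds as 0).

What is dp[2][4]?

r\c   0   1   2   3   4
  0   1   1   1   1   1
  1   1   2   3   4   5
  2   1   3   6  10  15
  3   1   4  10  20  35

15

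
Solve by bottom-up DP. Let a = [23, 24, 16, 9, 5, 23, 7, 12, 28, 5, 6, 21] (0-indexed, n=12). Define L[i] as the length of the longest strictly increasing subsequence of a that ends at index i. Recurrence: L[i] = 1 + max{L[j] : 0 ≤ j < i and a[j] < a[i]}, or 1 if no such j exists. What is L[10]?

2

   i    0    1    2    3    4    5    6    7    8    9   10   11
a[i]   23   24   16    9    5   23    7   12   28    5    6   21
L[i]    1    2    1    1    1    2    2    3    4    1    2    4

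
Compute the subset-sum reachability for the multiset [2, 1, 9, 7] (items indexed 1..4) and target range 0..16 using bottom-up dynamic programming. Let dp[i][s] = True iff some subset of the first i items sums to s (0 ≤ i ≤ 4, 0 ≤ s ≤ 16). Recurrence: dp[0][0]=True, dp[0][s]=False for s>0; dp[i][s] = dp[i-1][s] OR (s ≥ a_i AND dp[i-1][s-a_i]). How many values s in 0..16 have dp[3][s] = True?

i\s   0   1   2   3   4   5   6   7   8   9  10  11  12  13  14  15  16
  0   T   F   F   F   F   F   F   F   F   F   F   F   F   F   F   F   F
  1   T   F   T   F   F   F   F   F   F   F   F   F   F   F   F   F   F
  2   T   T   T   T   F   F   F   F   F   F   F   F   F   F   F   F   F
  3   T   T   T   T   F   F   F   F   F   T   T   T   T   F   F   F   F
  4   T   T   T   T   F   F   F   T   T   T   T   T   T   F   F   F   T

8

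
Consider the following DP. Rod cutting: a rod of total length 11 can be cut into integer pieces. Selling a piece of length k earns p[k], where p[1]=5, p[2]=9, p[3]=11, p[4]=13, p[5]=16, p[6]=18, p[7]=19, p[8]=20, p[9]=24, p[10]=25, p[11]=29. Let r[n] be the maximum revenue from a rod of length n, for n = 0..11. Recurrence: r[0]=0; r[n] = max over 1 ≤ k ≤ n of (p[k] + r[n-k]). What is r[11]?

   n    0    1    2    3    4    5    6    7    8    9   10   11
r[n]    0    5   10   15   20   25   30   35   40   45   50   55

55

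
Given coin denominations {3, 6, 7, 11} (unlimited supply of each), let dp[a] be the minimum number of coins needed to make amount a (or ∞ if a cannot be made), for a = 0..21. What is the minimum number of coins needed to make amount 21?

 a  0  1  2  3  4  5  6  7  8  9 10 11 12 13 14 15 16 17 18 19 20 21
dp  0  -  -  1  -  -  1  1  -  2  2  1  2  2  2  3  3  2  2  3  3  3
(- denotes ∞ / unreachable)

3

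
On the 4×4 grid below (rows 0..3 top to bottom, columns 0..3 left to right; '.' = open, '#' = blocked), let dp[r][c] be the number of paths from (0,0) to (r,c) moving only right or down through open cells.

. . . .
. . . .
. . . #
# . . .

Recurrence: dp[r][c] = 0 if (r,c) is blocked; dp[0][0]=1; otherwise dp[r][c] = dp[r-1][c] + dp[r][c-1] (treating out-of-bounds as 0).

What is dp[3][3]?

9

r\c   0   1   2   3
  0   1   1   1   1
  1   1   2   3   4
  2   1   3   6   0
  3   0   3   9   9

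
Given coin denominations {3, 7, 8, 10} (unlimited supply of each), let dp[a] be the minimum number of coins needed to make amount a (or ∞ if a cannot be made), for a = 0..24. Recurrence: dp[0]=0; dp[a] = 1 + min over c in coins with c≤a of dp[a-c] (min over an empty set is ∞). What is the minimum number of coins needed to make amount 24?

3

 a  0  1  2  3  4  5  6  7  8  9 10 11 12 13 14 15 16 17 18 19 20 21 22 23 24
dp  0  -  -  1  -  -  2  1  1  3  1  2  4  2  2  2  2  2  2  3  2  3  3  3  3
(- denotes ∞ / unreachable)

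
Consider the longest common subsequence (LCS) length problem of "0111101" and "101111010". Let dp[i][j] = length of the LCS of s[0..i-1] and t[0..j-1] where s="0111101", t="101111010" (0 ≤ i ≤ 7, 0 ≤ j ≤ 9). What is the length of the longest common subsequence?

   ''  1  0  1  1  1  1  0  1  0
''  0  0  0  0  0  0  0  0  0  0
 0  0  0  1  1  1  1  1  1  1  1
 1  0  1  1  2  2  2  2  2  2  2
 1  0  1  1  2  3  3  3  3  3  3
 1  0  1  1  2  3  4  4  4  4  4
 1  0  1  1  2  3  4  5  5  5  5
 0  0  1  2  2  3  4  5  6  6  6
 1  0  1  2  3  3  4  5  6  7  7

7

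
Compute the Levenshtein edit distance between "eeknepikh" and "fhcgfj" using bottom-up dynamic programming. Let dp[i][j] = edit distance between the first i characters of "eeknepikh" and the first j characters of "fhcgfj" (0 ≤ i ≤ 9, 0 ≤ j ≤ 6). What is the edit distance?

9

   ''  f  h  c  g  f  j
''  0  1  2  3  4  5  6
 e  1  1  2  3  4  5  6
 e  2  2  2  3  4  5  6
 k  3  3  3  3  4  5  6
 n  4  4  4  4  4  5  6
 e  5  5  5  5  5  5  6
 p  6  6  6  6  6  6  6
 i  7  7  7  7  7  7  7
 k  8  8  8  8  8  8  8
 h  9  9  8  9  9  9  9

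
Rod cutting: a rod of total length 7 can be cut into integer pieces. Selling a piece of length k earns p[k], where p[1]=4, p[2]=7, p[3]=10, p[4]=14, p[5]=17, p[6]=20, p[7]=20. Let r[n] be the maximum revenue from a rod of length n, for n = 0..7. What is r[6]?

   n    0    1    2    3    4    5    6    7
r[n]    0    4    8   12   16   20   24   28

24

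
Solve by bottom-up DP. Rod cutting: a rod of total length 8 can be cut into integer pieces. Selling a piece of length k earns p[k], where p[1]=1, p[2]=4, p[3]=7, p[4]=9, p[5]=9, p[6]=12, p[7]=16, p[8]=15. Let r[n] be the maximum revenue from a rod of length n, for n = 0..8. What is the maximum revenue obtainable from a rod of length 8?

18

   n    0    1    2    3    4    5    6    7    8
r[n]    0    1    4    7    9   11   14   16   18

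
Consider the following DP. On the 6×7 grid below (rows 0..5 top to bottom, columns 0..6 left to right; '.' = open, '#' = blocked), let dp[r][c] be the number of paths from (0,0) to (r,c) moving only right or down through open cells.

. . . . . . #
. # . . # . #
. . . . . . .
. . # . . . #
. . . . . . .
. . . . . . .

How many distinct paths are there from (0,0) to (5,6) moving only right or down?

85

r\c   0   1   2   3   4   5   6
  0   1   1   1   1   1   1   0
  1   1   0   1   2   0   1   0
  2   1   1   2   4   4   5   5
  3   1   2   0   4   8  13   0
  4   1   3   3   7  15  28  28
  5   1   4   7  14  29  57  85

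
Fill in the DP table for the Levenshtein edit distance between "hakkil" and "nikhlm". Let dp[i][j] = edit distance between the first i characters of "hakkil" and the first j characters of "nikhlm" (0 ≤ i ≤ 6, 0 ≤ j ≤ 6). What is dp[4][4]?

3

   ''  n  i  k  h  l  m
''  0  1  2  3  4  5  6
 h  1  1  2  3  3  4  5
 a  2  2  2  3  4  4  5
 k  3  3  3  2  3  4  5
 k  4  4  4  3  3  4  5
 i  5  5  4  4  4  4  5
 l  6  6  5  5  5  4  5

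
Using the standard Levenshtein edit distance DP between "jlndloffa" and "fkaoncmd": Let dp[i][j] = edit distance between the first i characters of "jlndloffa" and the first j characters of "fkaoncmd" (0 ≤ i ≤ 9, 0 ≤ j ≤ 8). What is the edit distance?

   ''  f  k  a  o  n  c  m  d
''  0  1  2  3  4  5  6  7  8
 j  1  1  2  3  4  5  6  7  8
 l  2  2  2  3  4  5  6  7  8
 n  3  3  3  3  4  4  5  6  7
 d  4  4  4  4  4  5  5  6  6
 l  5  5  5  5  5  5  6  6  7
 o  6  6  6  6  5  6  6  7  7
 f  7  6  7  7  6  6  7  7  8
 f  8  7  7  8  7  7  7  8  8
 a  9  8  8  7  8  8  8  8  9

9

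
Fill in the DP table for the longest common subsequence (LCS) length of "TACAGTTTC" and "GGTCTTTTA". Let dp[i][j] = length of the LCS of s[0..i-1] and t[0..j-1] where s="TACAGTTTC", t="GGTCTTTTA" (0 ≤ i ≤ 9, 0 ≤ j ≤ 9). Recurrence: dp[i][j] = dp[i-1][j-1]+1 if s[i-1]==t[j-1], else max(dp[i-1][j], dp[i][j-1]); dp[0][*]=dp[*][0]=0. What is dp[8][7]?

   ''  G  G  T  C  T  T  T  T  A
''  0  0  0  0  0  0  0  0  0  0
 T  0  0  0  1  1  1  1  1  1  1
 A  0  0  0  1  1  1  1  1  1  2
 C  0  0  0  1  2  2  2  2  2  2
 A  0  0  0  1  2  2  2  2  2  3
 G  0  1  1  1  2  2  2  2  2  3
 T  0  1  1  2  2  3  3  3  3  3
 T  0  1  1  2  2  3  4  4  4  4
 T  0  1  1  2  2  3  4  5  5  5
 C  0  1  1  2  3  3  4  5  5  5

5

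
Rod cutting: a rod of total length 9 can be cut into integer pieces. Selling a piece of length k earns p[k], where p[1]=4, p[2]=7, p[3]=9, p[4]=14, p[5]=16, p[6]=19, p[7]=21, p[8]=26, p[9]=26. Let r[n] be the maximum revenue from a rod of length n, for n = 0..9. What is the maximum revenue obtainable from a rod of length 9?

   n    0    1    2    3    4    5    6    7    8    9
r[n]    0    4    8   12   16   20   24   28   32   36

36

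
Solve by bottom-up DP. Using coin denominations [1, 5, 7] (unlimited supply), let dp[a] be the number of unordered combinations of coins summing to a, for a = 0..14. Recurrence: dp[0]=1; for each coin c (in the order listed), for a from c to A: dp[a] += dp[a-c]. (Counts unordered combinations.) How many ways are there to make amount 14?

6

after  coin     0     1     2     3     4     5     6     7     8     9    10    11    12    13    14
          1     1     1     1     1     1     1     1     1     1     1     1     1     1     1     1
          5     1     1     1     1     1     2     2     2     2     2     3     3     3     3     3
          7     1     1     1     1     1     2     2     3     3     3     4     4     5     5     6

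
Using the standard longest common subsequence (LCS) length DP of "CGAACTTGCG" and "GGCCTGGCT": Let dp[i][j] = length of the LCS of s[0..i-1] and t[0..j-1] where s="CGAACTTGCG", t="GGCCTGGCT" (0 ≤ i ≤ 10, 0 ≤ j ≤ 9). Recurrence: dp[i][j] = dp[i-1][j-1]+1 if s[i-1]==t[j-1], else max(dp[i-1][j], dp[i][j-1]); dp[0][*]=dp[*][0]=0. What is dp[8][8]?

   ''  G  G  C  C  T  G  G  C  T
''  0  0  0  0  0  0  0  0  0  0
 C  0  0  0  1  1  1  1  1  1  1
 G  0  1  1  1  1  1  2  2  2  2
 A  0  1  1  1  1  1  2  2  2  2
 A  0  1  1  1  1  1  2  2  2  2
 C  0  1  1  2  2  2  2  2  3  3
 T  0  1  1  2  2  3  3  3  3  4
 T  0  1  1  2  2  3  3  3  3  4
 G  0  1  2  2  2  3  4  4  4  4
 C  0  1  2  3  3  3  4  4  5  5
 G  0  1  2  3  3  3  4  5  5  5

4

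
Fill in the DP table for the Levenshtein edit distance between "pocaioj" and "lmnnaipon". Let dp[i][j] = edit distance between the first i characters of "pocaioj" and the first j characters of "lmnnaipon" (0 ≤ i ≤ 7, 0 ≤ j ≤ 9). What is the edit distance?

   ''  l  m  n  n  a  i  p  o  n
''  0  1  2  3  4  5  6  7  8  9
 p  1  1  2  3  4  5  6  6  7  8
 o  2  2  2  3  4  5  6  7  6  7
 c  3  3  3  3  4  5  6  7  7  7
 a  4  4  4  4  4  4  5  6  7  8
 i  5  5  5  5  5  5  4  5  6  7
 o  6  6  6  6  6  6  5  5  5  6
 j  7  7  7  7  7  7  6  6  6  6

6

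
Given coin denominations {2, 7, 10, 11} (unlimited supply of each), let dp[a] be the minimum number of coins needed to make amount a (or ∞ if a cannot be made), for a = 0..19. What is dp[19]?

 a  0  1  2  3  4  5  6  7  8  9 10 11 12 13 14 15 16 17 18 19
dp  0  -  1  -  2  -  3  1  4  2  1  1  2  2  2  3  3  2  2  3
(- denotes ∞ / unreachable)

3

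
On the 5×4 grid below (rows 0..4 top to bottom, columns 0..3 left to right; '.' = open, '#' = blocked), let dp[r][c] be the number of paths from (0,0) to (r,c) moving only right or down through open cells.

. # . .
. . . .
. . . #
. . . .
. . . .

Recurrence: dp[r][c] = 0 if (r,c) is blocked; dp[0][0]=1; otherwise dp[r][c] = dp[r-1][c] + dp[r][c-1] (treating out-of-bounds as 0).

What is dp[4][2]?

r\c   0   1   2   3
  0   1   0   0   0
  1   1   1   1   1
  2   1   2   3   0
  3   1   3   6   6
  4   1   4  10  16

10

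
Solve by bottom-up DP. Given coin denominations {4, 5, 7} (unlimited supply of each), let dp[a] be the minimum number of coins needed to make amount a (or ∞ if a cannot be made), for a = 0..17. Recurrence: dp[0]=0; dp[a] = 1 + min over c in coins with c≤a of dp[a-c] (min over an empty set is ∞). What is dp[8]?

 a  0  1  2  3  4  5  6  7  8  9 10 11 12 13 14 15 16 17
dp  0  -  -  -  1  1  -  1  2  2  2  2  2  3  2  3  3  3
(- denotes ∞ / unreachable)

2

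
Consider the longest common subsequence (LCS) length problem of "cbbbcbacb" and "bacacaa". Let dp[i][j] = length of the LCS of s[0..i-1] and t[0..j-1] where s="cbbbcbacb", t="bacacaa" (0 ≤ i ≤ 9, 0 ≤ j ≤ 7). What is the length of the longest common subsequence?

   ''  b  a  c  a  c  a  a
''  0  0  0  0  0  0  0  0
 c  0  0  0  1  1  1  1  1
 b  0  1  1  1  1  1  1  1
 b  0  1  1  1  1  1  1  1
 b  0  1  1  1  1  1  1  1
 c  0  1  1  2  2  2  2  2
 b  0  1  1  2  2  2  2  2
 a  0  1  2  2  3  3  3  3
 c  0  1  2  3  3  4  4  4
 b  0  1  2  3  3  4  4  4

4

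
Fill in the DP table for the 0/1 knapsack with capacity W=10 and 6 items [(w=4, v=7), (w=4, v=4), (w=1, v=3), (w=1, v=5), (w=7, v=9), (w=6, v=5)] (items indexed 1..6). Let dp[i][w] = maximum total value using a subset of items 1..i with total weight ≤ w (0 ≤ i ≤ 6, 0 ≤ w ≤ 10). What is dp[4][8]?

15

i\w   0   1   2   3   4   5   6   7   8   9  10
  0   0   0   0   0   0   0   0   0   0   0   0
  1   0   0   0   0   7   7   7   7   7   7   7
  2   0   0   0   0   7   7   7   7  11  11  11
  3   0   3   3   3   7  10  10  10  11  14  14
  4   0   5   8   8   8  12  15  15  15  16  19
  5   0   5   8   8   8  12  15  15  15  17  19
  6   0   5   8   8   8  12  15  15  15  17  19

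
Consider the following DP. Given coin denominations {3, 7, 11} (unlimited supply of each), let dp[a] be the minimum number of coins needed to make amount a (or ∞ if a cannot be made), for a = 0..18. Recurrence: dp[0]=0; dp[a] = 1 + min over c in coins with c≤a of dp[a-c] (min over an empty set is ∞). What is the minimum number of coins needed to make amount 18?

2

 a  0  1  2  3  4  5  6  7  8  9 10 11 12 13 14 15 16 17 18
dp  0  -  -  1  -  -  2  1  -  3  2  1  4  3  2  5  4  3  2
(- denotes ∞ / unreachable)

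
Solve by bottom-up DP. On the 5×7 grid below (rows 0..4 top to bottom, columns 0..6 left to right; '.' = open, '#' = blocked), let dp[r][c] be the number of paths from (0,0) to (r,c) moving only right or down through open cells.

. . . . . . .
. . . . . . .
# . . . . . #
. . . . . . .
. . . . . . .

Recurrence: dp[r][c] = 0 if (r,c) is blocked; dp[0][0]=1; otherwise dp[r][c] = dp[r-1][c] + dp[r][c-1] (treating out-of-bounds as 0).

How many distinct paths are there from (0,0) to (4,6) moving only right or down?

155

r\c   0   1   2   3   4   5   6
  0   1   1   1   1   1   1   1
  1   1   2   3   4   5   6   7
  2   0   2   5   9  14  20   0
  3   0   2   7  16  30  50  50
  4   0   2   9  25  55 105 155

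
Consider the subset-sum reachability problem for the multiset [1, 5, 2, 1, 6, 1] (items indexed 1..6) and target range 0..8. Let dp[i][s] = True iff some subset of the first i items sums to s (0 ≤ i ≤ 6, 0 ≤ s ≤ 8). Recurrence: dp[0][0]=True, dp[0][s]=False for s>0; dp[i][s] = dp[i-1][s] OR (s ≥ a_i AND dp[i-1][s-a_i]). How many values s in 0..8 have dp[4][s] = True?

9

i\s   0   1   2   3   4   5   6   7   8
  0   T   F   F   F   F   F   F   F   F
  1   T   T   F   F   F   F   F   F   F
  2   T   T   F   F   F   T   T   F   F
  3   T   T   T   T   F   T   T   T   T
  4   T   T   T   T   T   T   T   T   T
  5   T   T   T   T   T   T   T   T   T
  6   T   T   T   T   T   T   T   T   T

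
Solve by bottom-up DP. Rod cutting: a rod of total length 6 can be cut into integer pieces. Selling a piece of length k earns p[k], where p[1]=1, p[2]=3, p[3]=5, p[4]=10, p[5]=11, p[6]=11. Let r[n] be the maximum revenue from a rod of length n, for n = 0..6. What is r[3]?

   n    0    1    2    3    4    5    6
r[n]    0    1    3    5   10   11   13

5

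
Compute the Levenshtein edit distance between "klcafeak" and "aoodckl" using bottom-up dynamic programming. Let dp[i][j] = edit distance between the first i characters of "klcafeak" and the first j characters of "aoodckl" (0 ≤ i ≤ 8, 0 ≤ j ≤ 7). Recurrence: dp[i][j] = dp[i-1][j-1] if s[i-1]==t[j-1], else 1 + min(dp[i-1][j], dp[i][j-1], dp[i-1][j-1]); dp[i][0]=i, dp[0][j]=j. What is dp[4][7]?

   ''  a  o  o  d  c  k  l
''  0  1  2  3  4  5  6  7
 k  1  1  2  3  4  5  5  6
 l  2  2  2  3  4  5  6  5
 c  3  3  3  3  4  4  5  6
 a  4  3  4  4  4  5  5  6
 f  5  4  4  5  5  5  6  6
 e  6  5  5  5  6  6  6  7
 a  7  6  6  6  6  7  7  7
 k  8  7  7  7  7  7  7  8

6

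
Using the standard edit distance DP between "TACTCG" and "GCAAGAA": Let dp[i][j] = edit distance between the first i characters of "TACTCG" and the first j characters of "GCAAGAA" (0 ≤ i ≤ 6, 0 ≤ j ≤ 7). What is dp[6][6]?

5

   ''  G  C  A  A  G  A  A
''  0  1  2  3  4  5  6  7
 T  1  1  2  3  4  5  6  7
 A  2  2  2  2  3  4  5  6
 C  3  3  2  3  3  4  5  6
 T  4  4  3  3  4  4  5  6
 C  5  5  4  4  4  5  5  6
 G  6  5  5  5  5  4  5  6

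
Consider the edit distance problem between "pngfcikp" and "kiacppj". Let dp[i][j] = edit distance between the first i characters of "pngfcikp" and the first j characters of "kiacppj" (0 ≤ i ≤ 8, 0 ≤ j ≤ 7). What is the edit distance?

7

   ''  k  i  a  c  p  p  j
''  0  1  2  3  4  5  6  7
 p  1  1  2  3  4  4  5  6
 n  2  2  2  3  4  5  5  6
 g  3  3  3  3  4  5  6  6
 f  4  4  4  4  4  5  6  7
 c  5  5  5  5  4  5  6  7
 i  6  6  5  6  5  5  6  7
 k  7  6  6  6  6  6  6  7
 p  8  7  7  7  7  6  6  7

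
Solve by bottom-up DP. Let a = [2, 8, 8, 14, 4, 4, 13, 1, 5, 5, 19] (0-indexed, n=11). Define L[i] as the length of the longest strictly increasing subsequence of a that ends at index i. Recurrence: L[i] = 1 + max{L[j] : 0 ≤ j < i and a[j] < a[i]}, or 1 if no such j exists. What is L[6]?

   i    0    1    2    3    4    5    6    7    8    9   10
a[i]    2    8    8   14    4    4   13    1    5    5   19
L[i]    1    2    2    3    2    2    3    1    3    3    4

3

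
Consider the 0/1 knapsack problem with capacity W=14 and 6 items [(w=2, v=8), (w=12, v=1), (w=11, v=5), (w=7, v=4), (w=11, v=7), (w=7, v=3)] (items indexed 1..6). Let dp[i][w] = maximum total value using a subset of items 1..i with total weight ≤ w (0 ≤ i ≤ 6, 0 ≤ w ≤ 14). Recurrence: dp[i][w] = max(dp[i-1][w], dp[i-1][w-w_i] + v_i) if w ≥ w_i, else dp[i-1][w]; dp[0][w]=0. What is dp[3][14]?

i\w   0   1   2   3   4   5   6   7   8   9  10  11  12  13  14
  0   0   0   0   0   0   0   0   0   0   0   0   0   0   0   0
  1   0   0   8   8   8   8   8   8   8   8   8   8   8   8   8
  2   0   0   8   8   8   8   8   8   8   8   8   8   8   8   9
  3   0   0   8   8   8   8   8   8   8   8   8   8   8  13  13
  4   0   0   8   8   8   8   8   8   8  12  12  12  12  13  13
  5   0   0   8   8   8   8   8   8   8  12  12  12  12  15  15
  6   0   0   8   8   8   8   8   8   8  12  12  12  12  15  15

13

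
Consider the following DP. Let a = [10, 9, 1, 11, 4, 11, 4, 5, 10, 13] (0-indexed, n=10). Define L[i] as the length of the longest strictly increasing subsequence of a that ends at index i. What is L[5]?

3

   i    0    1    2    3    4    5    6    7    8    9
a[i]   10    9    1   11    4   11    4    5   10   13
L[i]    1    1    1    2    2    3    2    3    4    5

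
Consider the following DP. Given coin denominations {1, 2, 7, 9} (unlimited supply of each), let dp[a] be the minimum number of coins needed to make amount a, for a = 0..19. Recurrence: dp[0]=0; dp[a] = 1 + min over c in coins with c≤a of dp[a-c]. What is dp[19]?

 a  0  1  2  3  4  5  6  7  8  9 10 11 12 13 14 15 16 17 18 19
dp  0  1  1  2  2  3  3  1  2  1  2  2  3  3  2  3  2  3  2  3

3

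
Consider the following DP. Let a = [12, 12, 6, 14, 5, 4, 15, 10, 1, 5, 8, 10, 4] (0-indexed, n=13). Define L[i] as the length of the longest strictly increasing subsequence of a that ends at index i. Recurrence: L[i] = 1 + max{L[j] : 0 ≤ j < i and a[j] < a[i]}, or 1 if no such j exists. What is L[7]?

   i    0    1    2    3    4    5    6    7    8    9   10   11   12
a[i]   12   12    6   14    5    4   15   10    1    5    8   10    4
L[i]    1    1    1    2    1    1    3    2    1    2    3    4    2

2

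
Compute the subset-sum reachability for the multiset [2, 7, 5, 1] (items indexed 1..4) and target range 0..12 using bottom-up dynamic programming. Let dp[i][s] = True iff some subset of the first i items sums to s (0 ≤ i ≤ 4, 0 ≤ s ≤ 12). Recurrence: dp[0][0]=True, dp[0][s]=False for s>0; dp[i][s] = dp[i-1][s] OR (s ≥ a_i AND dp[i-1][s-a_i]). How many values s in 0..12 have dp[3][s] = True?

i\s   0   1   2   3   4   5   6   7   8   9  10  11  12
  0   T   F   F   F   F   F   F   F   F   F   F   F   F
  1   T   F   T   F   F   F   F   F   F   F   F   F   F
  2   T   F   T   F   F   F   F   T   F   T   F   F   F
  3   T   F   T   F   F   T   F   T   F   T   F   F   T
  4   T   T   T   T   F   T   T   T   T   T   T   F   T

6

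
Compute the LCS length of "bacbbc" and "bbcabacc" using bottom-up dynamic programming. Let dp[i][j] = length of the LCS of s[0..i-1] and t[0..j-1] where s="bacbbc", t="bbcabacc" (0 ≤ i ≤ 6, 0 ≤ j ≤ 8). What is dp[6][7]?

4

   ''  b  b  c  a  b  a  c  c
''  0  0  0  0  0  0  0  0  0
 b  0  1  1  1  1  1  1  1  1
 a  0  1  1  1  2  2  2  2  2
 c  0  1  1  2  2  2  2  3  3
 b  0  1  2  2  2  3  3  3  3
 b  0  1  2  2  2  3  3  3  3
 c  0  1  2  3  3  3  3  4  4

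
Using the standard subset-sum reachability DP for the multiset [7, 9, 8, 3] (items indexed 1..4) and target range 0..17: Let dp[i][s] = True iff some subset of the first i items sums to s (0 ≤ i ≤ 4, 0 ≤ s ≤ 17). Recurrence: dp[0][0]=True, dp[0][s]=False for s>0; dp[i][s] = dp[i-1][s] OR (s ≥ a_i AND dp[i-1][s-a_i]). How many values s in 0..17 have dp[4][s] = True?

11

i\s   0   1   2   3   4   5   6   7   8   9  10  11  12  13  14  15  16  17
  0   T   F   F   F   F   F   F   F   F   F   F   F   F   F   F   F   F   F
  1   T   F   F   F   F   F   F   T   F   F   F   F   F   F   F   F   F   F
  2   T   F   F   F   F   F   F   T   F   T   F   F   F   F   F   F   T   F
  3   T   F   F   F   F   F   F   T   T   T   F   F   F   F   F   T   T   T
  4   T   F   F   T   F   F   F   T   T   T   T   T   T   F   F   T   T   T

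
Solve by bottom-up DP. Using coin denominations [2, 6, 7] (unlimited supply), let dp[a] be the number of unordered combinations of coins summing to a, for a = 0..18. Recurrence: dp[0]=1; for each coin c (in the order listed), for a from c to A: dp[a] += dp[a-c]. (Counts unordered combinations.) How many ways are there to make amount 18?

after  coin     0     1     2     3     4     5     6     7     8     9    10    11    12    13    14    15    16    17    18
          2     1     0     1     0     1     0     1     0     1     0     1     0     1     0     1     0     1     0     1
          6     1     0     1     0     1     0     2     0     2     0     2     0     3     0     3     0     3     0     4
          7     1     0     1     0     1     0     2     1     2     1     2     1     3     2     4     2     4     2     5

5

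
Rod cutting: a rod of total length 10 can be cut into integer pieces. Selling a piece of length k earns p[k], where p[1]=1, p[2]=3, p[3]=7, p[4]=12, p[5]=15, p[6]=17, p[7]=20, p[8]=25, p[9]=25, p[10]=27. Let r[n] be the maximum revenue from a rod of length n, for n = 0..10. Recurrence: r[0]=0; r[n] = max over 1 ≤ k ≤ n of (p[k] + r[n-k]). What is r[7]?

20

   n    0    1    2    3    4    5    6    7    8    9   10
r[n]    0    1    3    7   12   15   17   20   25   27   30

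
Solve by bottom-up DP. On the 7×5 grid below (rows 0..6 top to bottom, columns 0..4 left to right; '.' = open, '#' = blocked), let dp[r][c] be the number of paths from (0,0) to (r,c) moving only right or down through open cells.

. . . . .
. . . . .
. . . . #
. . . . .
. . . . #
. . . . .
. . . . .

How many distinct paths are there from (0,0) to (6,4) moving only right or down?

r\c   0   1   2   3   4
  0   1   1   1   1   1
  1   1   2   3   4   5
  2   1   3   6  10   0
  3   1   4  10  20  20
  4   1   5  15  35   0
  5   1   6  21  56  56
  6   1   7  28  84 140

140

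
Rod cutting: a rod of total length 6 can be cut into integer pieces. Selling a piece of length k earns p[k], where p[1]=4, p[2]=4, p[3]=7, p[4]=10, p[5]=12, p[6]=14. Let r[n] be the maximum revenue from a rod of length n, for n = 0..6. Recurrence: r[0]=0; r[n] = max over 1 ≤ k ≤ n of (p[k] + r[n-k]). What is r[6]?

   n    0    1    2    3    4    5    6
r[n]    0    4    8   12   16   20   24

24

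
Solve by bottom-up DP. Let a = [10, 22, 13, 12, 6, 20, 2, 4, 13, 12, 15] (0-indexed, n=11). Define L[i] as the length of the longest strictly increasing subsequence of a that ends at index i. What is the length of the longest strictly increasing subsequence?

   i    0    1    2    3    4    5    6    7    8    9   10
a[i]   10   22   13   12    6   20    2    4   13   12   15
L[i]    1    2    2    2    1    3    1    2    3    3    4

4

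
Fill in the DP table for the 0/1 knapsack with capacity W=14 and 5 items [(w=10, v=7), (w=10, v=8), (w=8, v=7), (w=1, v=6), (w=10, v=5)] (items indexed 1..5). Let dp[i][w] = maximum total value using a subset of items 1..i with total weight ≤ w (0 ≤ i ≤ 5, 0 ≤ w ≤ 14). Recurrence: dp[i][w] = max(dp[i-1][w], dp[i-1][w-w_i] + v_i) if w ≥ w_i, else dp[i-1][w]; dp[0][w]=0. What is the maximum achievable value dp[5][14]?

i\w   0   1   2   3   4   5   6   7   8   9  10  11  12  13  14
  0   0   0   0   0   0   0   0   0   0   0   0   0   0   0   0
  1   0   0   0   0   0   0   0   0   0   0   7   7   7   7   7
  2   0   0   0   0   0   0   0   0   0   0   8   8   8   8   8
  3   0   0   0   0   0   0   0   0   7   7   8   8   8   8   8
  4   0   6   6   6   6   6   6   6   7  13  13  14  14  14  14
  5   0   6   6   6   6   6   6   6   7  13  13  14  14  14  14

14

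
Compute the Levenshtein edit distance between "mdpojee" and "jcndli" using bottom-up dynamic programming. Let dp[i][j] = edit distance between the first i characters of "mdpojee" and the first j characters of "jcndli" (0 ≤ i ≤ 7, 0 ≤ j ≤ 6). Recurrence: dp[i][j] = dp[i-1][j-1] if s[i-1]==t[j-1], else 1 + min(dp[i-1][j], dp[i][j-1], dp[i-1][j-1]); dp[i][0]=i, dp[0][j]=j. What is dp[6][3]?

   ''  j  c  n  d  l  i
''  0  1  2  3  4  5  6
 m  1  1  2  3  4  5  6
 d  2  2  2  3  3  4  5
 p  3  3  3  3  4  4  5
 o  4  4  4  4  4  5  5
 j  5  4  5  5  5  5  6
 e  6  5  5  6  6  6  6
 e  7  6  6  6  7  7  7

6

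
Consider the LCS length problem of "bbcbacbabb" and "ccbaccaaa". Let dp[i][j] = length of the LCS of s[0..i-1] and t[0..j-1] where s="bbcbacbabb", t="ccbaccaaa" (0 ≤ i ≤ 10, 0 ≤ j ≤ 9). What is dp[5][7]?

   ''  c  c  b  a  c  c  a  a  a
''  0  0  0  0  0  0  0  0  0  0
 b  0  0  0  1  1  1  1  1  1  1
 b  0  0  0  1  1  1  1  1  1  1
 c  0  1  1  1  1  2  2  2  2  2
 b  0  1  1  2  2  2  2  2  2  2
 a  0  1  1  2  3  3  3  3  3  3
 c  0  1  2  2  3  4  4  4  4  4
 b  0  1  2  3  3  4  4  4  4  4
 a  0  1  2  3  4  4  4  5  5  5
 b  0  1  2  3  4  4  4  5  5  5
 b  0  1  2  3  4  4  4  5  5  5

3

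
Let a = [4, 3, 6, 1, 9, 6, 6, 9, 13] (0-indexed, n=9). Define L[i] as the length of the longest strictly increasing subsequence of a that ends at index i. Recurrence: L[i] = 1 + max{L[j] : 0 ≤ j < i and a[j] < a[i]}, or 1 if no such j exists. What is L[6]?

2

   i    0    1    2    3    4    5    6    7    8
a[i]    4    3    6    1    9    6    6    9   13
L[i]    1    1    2    1    3    2    2    3    4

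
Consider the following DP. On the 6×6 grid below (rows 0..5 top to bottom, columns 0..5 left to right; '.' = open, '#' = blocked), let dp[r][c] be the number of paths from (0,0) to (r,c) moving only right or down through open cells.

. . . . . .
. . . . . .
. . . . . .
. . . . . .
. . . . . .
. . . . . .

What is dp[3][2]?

r\c   0   1   2   3   4   5
  0   1   1   1   1   1   1
  1   1   2   3   4   5   6
  2   1   3   6  10  15  21
  3   1   4  10  20  35  56
  4   1   5  15  35  70 126
  5   1   6  21  56 126 252

10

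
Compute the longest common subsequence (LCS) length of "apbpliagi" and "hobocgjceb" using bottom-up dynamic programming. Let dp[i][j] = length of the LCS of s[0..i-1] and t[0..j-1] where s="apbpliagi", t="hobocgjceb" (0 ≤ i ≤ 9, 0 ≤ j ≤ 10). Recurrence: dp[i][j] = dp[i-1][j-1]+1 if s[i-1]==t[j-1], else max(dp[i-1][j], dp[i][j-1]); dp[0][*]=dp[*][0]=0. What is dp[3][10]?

   ''  h  o  b  o  c  g  j  c  e  b
''  0  0  0  0  0  0  0  0  0  0  0
 a  0  0  0  0  0  0  0  0  0  0  0
 p  0  0  0  0  0  0  0  0  0  0  0
 b  0  0  0  1  1  1  1  1  1  1  1
 p  0  0  0  1  1  1  1  1  1  1  1
 l  0  0  0  1  1  1  1  1  1  1  1
 i  0  0  0  1  1  1  1  1  1  1  1
 a  0  0  0  1  1  1  1  1  1  1  1
 g  0  0  0  1  1  1  2  2  2  2  2
 i  0  0  0  1  1  1  2  2  2  2  2

1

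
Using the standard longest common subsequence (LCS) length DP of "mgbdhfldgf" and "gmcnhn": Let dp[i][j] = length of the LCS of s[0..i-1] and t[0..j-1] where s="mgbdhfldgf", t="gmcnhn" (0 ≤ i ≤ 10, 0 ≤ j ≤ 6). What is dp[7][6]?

   ''  g  m  c  n  h  n
''  0  0  0  0  0  0  0
 m  0  0  1  1  1  1  1
 g  0  1  1  1  1  1  1
 b  0  1  1  1  1  1  1
 d  0  1  1  1  1  1  1
 h  0  1  1  1  1  2  2
 f  0  1  1  1  1  2  2
 l  0  1  1  1  1  2  2
 d  0  1  1  1  1  2  2
 g  0  1  1  1  1  2  2
 f  0  1  1  1  1  2  2

2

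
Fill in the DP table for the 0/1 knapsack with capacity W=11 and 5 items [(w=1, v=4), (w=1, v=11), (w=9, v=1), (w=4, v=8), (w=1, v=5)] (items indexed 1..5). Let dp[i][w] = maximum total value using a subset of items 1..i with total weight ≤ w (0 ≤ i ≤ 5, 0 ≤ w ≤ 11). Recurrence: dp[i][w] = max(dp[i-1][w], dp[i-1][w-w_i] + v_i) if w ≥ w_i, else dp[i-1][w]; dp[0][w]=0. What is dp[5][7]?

28

i\w   0   1   2   3   4   5   6   7   8   9  10  11
  0   0   0   0   0   0   0   0   0   0   0   0   0
  1   0   4   4   4   4   4   4   4   4   4   4   4
  2   0  11  15  15  15  15  15  15  15  15  15  15
  3   0  11  15  15  15  15  15  15  15  15  15  16
  4   0  11  15  15  15  19  23  23  23  23  23  23
  5   0  11  16  20  20  20  24  28  28  28  28  28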